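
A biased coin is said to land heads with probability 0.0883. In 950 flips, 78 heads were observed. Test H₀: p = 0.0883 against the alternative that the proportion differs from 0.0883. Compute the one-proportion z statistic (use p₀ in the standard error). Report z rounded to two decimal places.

z = -0.67

p̂ = 78/950 ≈ 0.0821.
Standard error under H₀: √(0.0883×0.9117/950) = 0.0092.
z = (0.0821 − 0.0883)/0.0092 = -0.0062/0.0092 = -0.67.
Two-sided p-value ≈ 2·Φ(−0.673) = 0.5010.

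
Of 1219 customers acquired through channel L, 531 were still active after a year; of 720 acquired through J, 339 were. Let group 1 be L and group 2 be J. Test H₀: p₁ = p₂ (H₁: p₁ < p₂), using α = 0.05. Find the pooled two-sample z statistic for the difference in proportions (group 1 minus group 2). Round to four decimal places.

p̂₁ = 531/1219 ≈ 0.435603, p̂₂ = 339/720 ≈ 0.470833.
Pooled p̂ = (531+339)/(1219+720) = 870/1939 = 0.448685.
SE = √(p̂(1−p̂)(1/n₁+1/n₂)) = √(0.448685·0.551315·0.00220923) = √(0.000546491) = 0.023377.
z = (0.435603 − 0.470833)/0.023377 = -0.035230/0.023377 = -1.5070.
p-value = P(Z < -1.507) ≈ 0.0659. With α = 0.05, fail to reject H₀.

z = -1.5070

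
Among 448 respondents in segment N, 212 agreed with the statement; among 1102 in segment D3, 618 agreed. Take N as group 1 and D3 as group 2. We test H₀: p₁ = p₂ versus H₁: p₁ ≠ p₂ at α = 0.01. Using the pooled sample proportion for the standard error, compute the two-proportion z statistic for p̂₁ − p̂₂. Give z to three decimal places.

z = -3.134

p̂₁ = 212/448 ≈ 0.47321, p̂₂ = 618/1102 ≈ 0.56080.
Pooled p̂ = (212+618)/(448+1102) = 830/1550 = 0.53548.
SE = √(p̂(1−p̂)(1/n₁+1/n₂)) = √(0.53548·0.46452·0.00313958) = √(0.000780943) = 0.02795.
z = (0.47321 − 0.56080)/0.02795 = -0.08759/0.02795 = -3.134.
Two-sided p-value ≈ 2·Φ(−3.134) = 0.0017, so at α = 0.01 we reject H₀.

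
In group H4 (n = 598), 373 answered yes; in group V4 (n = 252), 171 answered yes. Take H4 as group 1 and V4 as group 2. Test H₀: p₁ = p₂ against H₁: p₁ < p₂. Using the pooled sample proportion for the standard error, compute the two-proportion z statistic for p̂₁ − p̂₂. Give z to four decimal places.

z = -1.5208

p̂₁ = 373/598 ≈ 0.623746, p̂₂ = 171/252 ≈ 0.678571.
Pooled p̂ = (373+171)/(598+252) = 544/850 = 0.640000.
SE = √(p̂(1−p̂)(1/n₁+1/n₂)) = √(0.640000·0.360000·0.00564049) = √(0.00129957) = 0.036050.
z = (0.623746 − 0.678571)/0.036050 = -0.054825/0.036050 = -1.5208.
p-value = P(Z < -1.521) ≈ 0.0641.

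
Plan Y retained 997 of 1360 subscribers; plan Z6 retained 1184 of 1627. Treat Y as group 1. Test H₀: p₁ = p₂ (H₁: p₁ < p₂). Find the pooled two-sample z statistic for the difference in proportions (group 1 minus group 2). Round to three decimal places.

p̂₁ = 997/1360 ≈ 0.73309, p̂₂ = 1184/1627 ≈ 0.72772.
Pooled p̂ = (997+1184)/(1360+1627) = 2181/2987 = 0.73016.
SE = √(0.197025 × 0.00134992) = 0.01631.
z = (0.73309 − 0.72772)/0.01631 = 0.00537/0.01631 = 0.329.
p-value = P(Z < 0.329) ≈ 0.6290.

z = 0.329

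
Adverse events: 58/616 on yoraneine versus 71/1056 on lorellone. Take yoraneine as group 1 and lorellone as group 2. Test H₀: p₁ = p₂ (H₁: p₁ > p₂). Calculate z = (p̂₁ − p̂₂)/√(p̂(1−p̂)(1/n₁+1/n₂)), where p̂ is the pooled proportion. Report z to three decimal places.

z = 1.990

p̂₁ = 58/616 = 0.09416, p̂₂ = 71/1056 = 0.06723.
Pooled p̂ = (58+71)/(616+1056) = 129/1672 = 0.07715.
SE = √(0.0712005 × 0.00257035) = 0.01353.
z = (0.09416 − 0.06723)/0.01353 = 0.02693/0.01353 = 1.990.
p-value = P(Z > 1.990) ≈ 0.0233.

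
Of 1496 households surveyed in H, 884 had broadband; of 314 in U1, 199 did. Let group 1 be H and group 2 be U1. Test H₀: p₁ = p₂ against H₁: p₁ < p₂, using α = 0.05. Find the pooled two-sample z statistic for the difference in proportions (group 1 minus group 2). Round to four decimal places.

z = -1.4081

p̂₁ = 884/1496 ≈ 0.590909, p̂₂ = 199/314 ≈ 0.633758.
Pooled p̂ = (884+199)/(1496+314) = 1083/1810 = 0.598343.
SE = √(0.240329 × 0.00385316) = 0.030431.
z = (0.590909 − 0.633758)/0.030431 = -0.042849/0.030431 = -1.4081.
p-value = P(Z < -1.408) ≈ 0.0796; since p > α = 0.05, fail to reject H₀.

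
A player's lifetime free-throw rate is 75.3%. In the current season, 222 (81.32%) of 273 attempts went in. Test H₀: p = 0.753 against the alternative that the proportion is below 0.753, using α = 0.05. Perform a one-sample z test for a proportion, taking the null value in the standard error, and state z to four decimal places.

p̂ = 222/273 ≈ 0.813187.
SE = √(p₀(1−p₀)/n) = √(0.18599/273) = 0.026101.
z = (0.813187 − 0.753)/0.026101 = 0.060187/0.026101 = 2.3059.
p-value = P(Z < 2.306) ≈ 0.9894; since p > α = 0.05, fail to reject H₀.

z = 2.3059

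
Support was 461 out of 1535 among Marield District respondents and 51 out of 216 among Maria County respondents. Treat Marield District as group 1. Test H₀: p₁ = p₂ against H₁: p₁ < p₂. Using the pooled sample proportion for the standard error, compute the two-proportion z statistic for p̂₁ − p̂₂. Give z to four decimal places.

p̂₁ = 461/1535 ≈ 0.300326, p̂₂ = 51/216 ≈ 0.236111.
Pooled p̂ = (461+51)/(1535+216) = 512/1751 = 0.292404.
SE = √(0.206904 × 0.0052811) = 0.033056.
z = (0.300326 − 0.236111)/0.033056 = 0.064215/0.033056 = 1.9426.
p-value = P(Z < 1.943) ≈ 0.9740.

z = 1.9426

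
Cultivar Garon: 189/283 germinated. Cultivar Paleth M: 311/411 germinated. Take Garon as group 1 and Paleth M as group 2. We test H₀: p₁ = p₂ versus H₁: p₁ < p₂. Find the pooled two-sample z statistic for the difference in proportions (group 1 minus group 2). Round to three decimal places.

p̂₁ = 189/283 ≈ 0.66784, p̂₂ = 311/411 ≈ 0.75669.
Pooled p̂ = (189+311)/(283+411) = 500/694 = 0.72046.
SE = √(0.201397 × 0.00596666) = 0.03467.
z = (0.66784 − 0.75669)/0.03467 = -0.08885/0.03467 = -2.563.
p-value = P(Z < -2.563) ≈ 0.0052.

z = -2.563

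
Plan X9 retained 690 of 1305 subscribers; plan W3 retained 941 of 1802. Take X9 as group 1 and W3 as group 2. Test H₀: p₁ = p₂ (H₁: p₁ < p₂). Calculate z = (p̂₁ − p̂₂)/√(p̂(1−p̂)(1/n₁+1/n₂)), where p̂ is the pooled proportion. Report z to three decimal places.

p̂₁ = 690/1305 ≈ 0.52874, p̂₂ = 941/1802 ≈ 0.52220.
Pooled p̂ = (690+941)/(1305+1802) = 1631/3107 = 0.52494.
SE = √(p̂(1−p̂)(1/n₁+1/n₂)) = √(0.52494·0.47506·0.00132122) = √(0.000329484) = 0.01815.
z = (0.52874 − 0.52220)/0.01815 = 0.00654/0.01815 = 0.360.

z = 0.360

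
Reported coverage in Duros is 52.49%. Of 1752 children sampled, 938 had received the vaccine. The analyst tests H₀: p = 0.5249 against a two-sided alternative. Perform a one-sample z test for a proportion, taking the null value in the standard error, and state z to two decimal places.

p̂ = 938/1752 ≈ 0.5354.
Standard error under H₀: √(0.5249×0.4751/1752) = 0.0119.
z = (0.5354 − 0.5249)/0.0119 = 0.0105/0.0119 = 0.88.

z = 0.88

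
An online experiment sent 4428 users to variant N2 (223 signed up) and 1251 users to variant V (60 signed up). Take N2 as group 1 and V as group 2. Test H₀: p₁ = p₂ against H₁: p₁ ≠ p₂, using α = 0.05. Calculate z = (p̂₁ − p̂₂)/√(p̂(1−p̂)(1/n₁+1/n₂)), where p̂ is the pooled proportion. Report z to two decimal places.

z = 0.34

p̂₁ = 223/4428 = 0.0504, p̂₂ = 60/1251 = 0.0480.
Pooled p̂ = (223+60)/(4428+1251) = 283/5679 = 0.0498.
SE = √(0.0473494 × 0.0010252) = 0.0070.
z = (0.0504 − 0.0480)/0.0070 = 0.0024/0.0070 = 0.34.
Two-sided p-value ≈ 2·Φ(−0.344) = 0.7305, so at α = 0.05 we fail to reject H₀.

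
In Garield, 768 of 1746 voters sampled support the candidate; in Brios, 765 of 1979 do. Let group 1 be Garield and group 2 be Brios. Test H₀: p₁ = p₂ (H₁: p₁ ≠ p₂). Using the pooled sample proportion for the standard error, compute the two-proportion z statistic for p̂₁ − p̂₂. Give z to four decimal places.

p̂₁ = 768/1746 ≈ 0.439863, p̂₂ = 765/1979 ≈ 0.386559.
Pooled p̂ = (768+765)/(1746+1979) = 1533/3725 = 0.411544.
SE = √(0.242175 × 0.00107804) = 0.016158.
z = (0.439863 − 0.386559)/0.016158 = 0.053304/0.016158 = 3.2989.
p-value = 2·P(Z > 3.299) ≈ 0.0010.

z = 3.2989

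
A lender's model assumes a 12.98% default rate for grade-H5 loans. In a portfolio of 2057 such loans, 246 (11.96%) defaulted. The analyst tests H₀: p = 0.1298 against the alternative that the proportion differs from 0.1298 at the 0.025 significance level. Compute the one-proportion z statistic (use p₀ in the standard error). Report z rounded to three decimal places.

z = -1.378

p̂ = 246/2057 = 0.11959.
SE = √(p₀(1−p₀)/n) = √(0.11295/2057) = 0.00741.
z = (0.11959 − 0.1298)/0.00741 = -0.01021/0.00741 = -1.378.
p-value = 2·P(Z > 1.378) ≈ 0.1683, so at α = 0.025 we fail to reject H₀.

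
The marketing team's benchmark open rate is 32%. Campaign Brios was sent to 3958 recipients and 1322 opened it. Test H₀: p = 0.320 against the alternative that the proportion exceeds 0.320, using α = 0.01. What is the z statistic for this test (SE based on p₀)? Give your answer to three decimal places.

p̂ = 1322/3958 = 0.334007.
Under H₀, SE = √(0.32·0.68/3958) = √(5.49773e-05) = 0.007415.
z = (0.334007 − 0.32)/0.007415 = 0.014007/0.007415 = 1.889.
p-value = P(Z > 1.889) ≈ 0.0294. With α = 0.01, fail to reject H₀.

z = 1.889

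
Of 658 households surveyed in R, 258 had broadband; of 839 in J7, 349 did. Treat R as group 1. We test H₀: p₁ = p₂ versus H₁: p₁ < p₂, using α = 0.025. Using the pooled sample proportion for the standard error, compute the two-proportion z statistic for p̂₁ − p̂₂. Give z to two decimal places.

z = -0.93

p̂₁ = 258/658 ≈ 0.3921, p̂₂ = 349/839 ≈ 0.4160.
Pooled p̂ = (258+349)/(658+839) = 607/1497 = 0.4055.
SE = √(0.241066 × 0.00271165) = 0.0256.
z = (0.3921 − 0.4160)/0.0256 = -0.0239/0.0256 = -0.93.
p-value = P(Z < -0.934) ≈ 0.1752; since p > α = 0.025, fail to reject H₀.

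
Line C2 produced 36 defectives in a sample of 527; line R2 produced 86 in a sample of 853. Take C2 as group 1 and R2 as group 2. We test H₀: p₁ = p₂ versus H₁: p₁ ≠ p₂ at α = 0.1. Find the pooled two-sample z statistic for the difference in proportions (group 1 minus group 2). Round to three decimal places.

p̂₁ = 36/527 ≈ 0.06831, p̂₂ = 86/853 ≈ 0.10082.
Pooled p̂ = (36+86)/(527+853) = 122/1380 = 0.08841.
SE = √(0.0805902 × 0.00306987) = 0.01573.
z = (0.06831 − 0.10082)/0.01573 = -0.03251/0.01573 = -2.067.
Two-sided p-value ≈ 2·Φ(−2.067) = 0.0387, so at α = 0.1 we reject H₀.

z = -2.067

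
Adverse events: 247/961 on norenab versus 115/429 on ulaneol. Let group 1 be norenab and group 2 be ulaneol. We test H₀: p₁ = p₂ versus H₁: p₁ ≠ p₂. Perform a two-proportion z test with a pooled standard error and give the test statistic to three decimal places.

p̂₁ = 247/961 ≈ 0.257024, p̂₂ = 115/429 ≈ 0.268065.
Pooled p̂ = (247+115)/(961+429) = 362/1390 = 0.260432.
SE = √(p̂(1−p̂)(1/n₁+1/n₂)) = √(0.260432·0.739568·0.00337159) = √(0.000649391) = 0.025483.
z = (0.257024 − 0.268065)/0.025483 = -0.011041/0.025483 = -0.433.
p-value = 2·P(Z > 0.433) ≈ 0.6648.

z = -0.433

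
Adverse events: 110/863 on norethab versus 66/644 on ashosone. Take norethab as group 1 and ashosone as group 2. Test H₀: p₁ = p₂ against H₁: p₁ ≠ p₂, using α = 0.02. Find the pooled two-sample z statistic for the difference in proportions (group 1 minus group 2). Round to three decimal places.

p̂₁ = 110/863 = 0.12746, p̂₂ = 66/644 = 0.10248.
Pooled p̂ = (110+66)/(863+644) = 176/1507 = 0.11679.
SE = √(0.103149 × 0.00271154) = 0.01672.
z = (0.12746 − 0.10248)/0.01672 = 0.02498/0.01672 = 1.494.
p-value = 2·P(Z > 1.494) ≈ 0.1353. With α = 0.02, fail to reject H₀.

z = 1.494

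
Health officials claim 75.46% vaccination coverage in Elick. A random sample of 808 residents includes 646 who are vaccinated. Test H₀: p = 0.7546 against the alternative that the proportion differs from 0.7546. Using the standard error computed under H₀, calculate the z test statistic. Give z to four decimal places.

z = 2.9662

p̂ = 646/808 = 0.799505.
Standard error under H₀: √(0.7546×0.2454/808) = 0.015139.
z = (0.799505 − 0.7546)/0.015139 = 0.044905/0.015139 = 2.9662.
Two-sided p-value ≈ 2·Φ(−2.966) = 0.0030.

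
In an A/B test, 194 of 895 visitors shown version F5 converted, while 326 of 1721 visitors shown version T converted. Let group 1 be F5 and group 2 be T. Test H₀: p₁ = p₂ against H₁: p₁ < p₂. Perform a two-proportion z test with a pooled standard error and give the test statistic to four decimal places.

z = 1.6620

p̂₁ = 194/895 ≈ 0.216760, p̂₂ = 326/1721 ≈ 0.189425.
Pooled p̂ = (194+326)/(895+1721) = 520/2616 = 0.198777.
SE = √(0.159265 × 0.00169838) = 0.016447.
z = (0.216760 − 0.189425)/0.016447 = 0.027335/0.016447 = 1.6620.
p-value = P(Z < 1.662) ≈ 0.9517.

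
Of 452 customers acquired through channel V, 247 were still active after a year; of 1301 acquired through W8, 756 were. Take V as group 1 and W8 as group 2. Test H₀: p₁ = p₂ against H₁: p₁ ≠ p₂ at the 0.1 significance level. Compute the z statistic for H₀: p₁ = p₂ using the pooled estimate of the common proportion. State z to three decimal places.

p̂₁ = 247/452 = 0.54646, p̂₂ = 756/1301 = 0.58109.
Pooled p̂ = (247+756)/(452+1301) = 1003/1753 = 0.57216.
SE = √(0.244793 × 0.00298103) = 0.02701.
z = (0.54646 − 0.58109)/0.02701 = -0.03463/0.02701 = -1.282.
Two-sided p-value ≈ 2·Φ(−1.282) = 0.1998; since p > α = 0.1, fail to reject H₀.

z = -1.282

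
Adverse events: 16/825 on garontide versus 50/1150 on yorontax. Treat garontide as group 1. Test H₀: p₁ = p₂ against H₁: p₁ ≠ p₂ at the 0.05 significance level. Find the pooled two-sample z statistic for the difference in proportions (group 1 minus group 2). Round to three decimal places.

p̂₁ = 16/825 ≈ 0.019394, p̂₂ = 50/1150 ≈ 0.043478.
Pooled p̂ = (16+50)/(825+1150) = 66/1975 = 0.033418.
SE = √(0.032301 × 0.00208169) = 0.008200.
z = (0.019394 − 0.043478)/0.008200 = -0.024084/0.008200 = -2.937.
p-value = 2·P(Z > 2.937) ≈ 0.0033. With α = 0.05, reject H₀.

z = -2.937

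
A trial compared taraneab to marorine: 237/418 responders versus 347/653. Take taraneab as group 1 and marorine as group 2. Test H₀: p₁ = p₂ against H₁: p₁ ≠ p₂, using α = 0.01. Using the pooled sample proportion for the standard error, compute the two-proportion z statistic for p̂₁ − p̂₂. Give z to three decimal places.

z = 1.141

p̂₁ = 237/418 ≈ 0.56699, p̂₂ = 347/653 ≈ 0.53139.
Pooled p̂ = (237+347)/(418+653) = 584/1071 = 0.54528.
SE = √(0.247949 × 0.00392374) = 0.03119.
z = (0.56699 − 0.53139)/0.03119 = 0.03560/0.03119 = 1.141.
Two-sided p-value ≈ 2·Φ(−1.141) = 0.2538; since p > α = 0.01, fail to reject H₀.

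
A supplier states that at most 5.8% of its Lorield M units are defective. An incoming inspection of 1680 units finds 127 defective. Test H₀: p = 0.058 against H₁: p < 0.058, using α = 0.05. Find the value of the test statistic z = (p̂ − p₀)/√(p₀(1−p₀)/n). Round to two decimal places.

z = 3.09

p̂ = 127/1680 ≈ 0.0756.
Under H₀, SE = √(0.058·0.942/1680) = √(3.25214e-05) = 0.0057.
z = (0.0756 − 0.058)/0.0057 = 0.0176/0.0057 = 3.09.
p-value = P(Z < 3.085) ≈ 0.9990. With α = 0.05, fail to reject H₀.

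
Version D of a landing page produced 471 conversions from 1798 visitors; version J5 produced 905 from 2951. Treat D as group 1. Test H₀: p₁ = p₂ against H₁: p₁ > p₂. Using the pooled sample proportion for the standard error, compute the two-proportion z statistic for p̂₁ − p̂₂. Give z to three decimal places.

p̂₁ = 471/1798 = 0.261958, p̂₂ = 905/2951 = 0.306676.
Pooled p̂ = (471+905)/(1798+2951) = 1376/4749 = 0.289745.
SE = √(0.205793 × 0.000895042) = 0.013572.
z = (0.261958 − 0.306676)/0.013572 = -0.044718/0.013572 = -3.295.
p-value = P(Z > -3.295) ≈ 0.9995.

z = -3.295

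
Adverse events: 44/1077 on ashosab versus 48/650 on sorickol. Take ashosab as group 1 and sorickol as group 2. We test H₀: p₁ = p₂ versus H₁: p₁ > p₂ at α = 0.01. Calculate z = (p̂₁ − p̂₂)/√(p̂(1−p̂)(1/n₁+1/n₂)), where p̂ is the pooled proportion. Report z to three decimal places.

p̂₁ = 44/1077 = 0.040854, p̂₂ = 48/650 = 0.073846.
Pooled p̂ = (44+48)/(1077+650) = 92/1727 = 0.053272.
SE = √(p̂(1−p̂)(1/n₁+1/n₂)) = √(0.053272·0.946728·0.00246697) = √(0.000124418) = 0.011154.
z = (0.040854 − 0.073846)/0.011154 = -0.032992/0.011154 = -2.958.
p-value = P(Z > -2.958) ≈ 0.9985; since p > α = 0.01, fail to reject H₀.

z = -2.958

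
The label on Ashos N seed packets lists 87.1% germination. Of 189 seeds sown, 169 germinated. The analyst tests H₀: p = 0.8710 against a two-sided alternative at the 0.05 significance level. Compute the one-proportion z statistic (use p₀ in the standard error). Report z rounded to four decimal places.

z = 0.9507

p̂ = 169/189 = 0.894180.
SE = √(p₀(1−p₀)/n) = √(0.11236/189) = 0.024382.
z = (0.894180 − 0.871)/0.024382 = 0.023180/0.024382 = 0.9507.
p-value = 2·P(Z > 0.951) ≈ 0.3418; since p > α = 0.05, fail to reject H₀.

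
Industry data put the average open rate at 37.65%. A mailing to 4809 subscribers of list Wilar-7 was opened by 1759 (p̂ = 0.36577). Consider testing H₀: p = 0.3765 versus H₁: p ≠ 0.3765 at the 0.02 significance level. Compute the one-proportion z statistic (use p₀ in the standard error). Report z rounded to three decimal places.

z = -1.535

p̂ = 1759/4809 = 0.36577.
Standard error under H₀: √(0.3765×0.6235/4809) = 0.00699.
z = (0.36577 − 0.3765)/0.00699 = -0.01073/0.00699 = -1.535.
Two-sided p-value ≈ 2·Φ(−1.535) = 0.1247. With α = 0.02, fail to reject H₀.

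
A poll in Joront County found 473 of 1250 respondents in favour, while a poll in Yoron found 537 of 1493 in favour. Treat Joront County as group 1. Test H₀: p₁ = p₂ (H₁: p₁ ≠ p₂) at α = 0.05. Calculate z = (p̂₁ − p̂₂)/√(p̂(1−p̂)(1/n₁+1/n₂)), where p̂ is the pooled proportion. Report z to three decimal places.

p̂₁ = 473/1250 = 0.37840, p̂₂ = 537/1493 = 0.35968.
Pooled p̂ = (473+537)/(1250+1493) = 1010/2743 = 0.36821.
SE = √(0.232631 × 0.00146979) = 0.01849.
z = (0.37840 − 0.35968)/0.01849 = 0.01872/0.01849 = 1.012.
p-value = 2·P(Z > 1.012) ≈ 0.3113. With α = 0.05, fail to reject H₀.

z = 1.012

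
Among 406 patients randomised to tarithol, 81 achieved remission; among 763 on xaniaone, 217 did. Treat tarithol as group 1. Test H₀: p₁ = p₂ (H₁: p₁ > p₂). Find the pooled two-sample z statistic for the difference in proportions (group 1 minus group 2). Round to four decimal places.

z = -3.1711

p̂₁ = 81/406 = 0.199507, p̂₂ = 217/763 = 0.284404.
Pooled p̂ = (81+217)/(406+763) = 298/1169 = 0.254919.
SE = √(p̂(1−p̂)(1/n₁+1/n₂)) = √(0.254919·0.745081·0.00377367) = √(0.000716753) = 0.026772.
z = (0.199507 − 0.284404)/0.026772 = -0.084897/0.026772 = -3.1711.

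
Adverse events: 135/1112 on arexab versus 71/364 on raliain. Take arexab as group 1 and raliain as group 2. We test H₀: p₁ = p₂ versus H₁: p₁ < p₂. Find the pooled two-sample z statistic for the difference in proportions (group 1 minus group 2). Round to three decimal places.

p̂₁ = 135/1112 ≈ 0.121403, p̂₂ = 71/364 ≈ 0.195055.
Pooled p̂ = (135+71)/(1112+364) = 206/1476 = 0.139566.
SE = √(p̂(1−p̂)(1/n₁+1/n₂)) = √(0.139566·0.860434·0.00364653) = √(0.000437903) = 0.020926.
z = (0.121403 − 0.195055)/0.020926 = -0.073652/0.020926 = -3.520.

z = -3.520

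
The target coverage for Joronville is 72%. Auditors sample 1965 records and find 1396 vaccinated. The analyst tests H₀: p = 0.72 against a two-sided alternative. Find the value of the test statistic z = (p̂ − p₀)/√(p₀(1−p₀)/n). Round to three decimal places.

p̂ = 1396/1965 ≈ 0.71043.
Standard error under H₀: √(0.72×0.28/1965) = 0.01013.
z = (0.71043 − 0.72)/0.01013 = -0.00957/0.01013 = -0.945.

z = -0.945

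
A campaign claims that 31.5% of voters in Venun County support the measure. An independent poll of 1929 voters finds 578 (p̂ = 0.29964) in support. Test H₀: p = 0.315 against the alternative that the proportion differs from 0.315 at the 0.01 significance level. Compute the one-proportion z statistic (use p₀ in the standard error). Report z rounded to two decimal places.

p̂ = 578/1929 ≈ 0.2996.
Standard error under H₀: √(0.315×0.685/1929) = 0.0106.
z = (0.2996 − 0.315)/0.0106 = -0.0154/0.0106 = -1.45.
Two-sided p-value ≈ 2·Φ(−1.453) = 0.1463; since p > α = 0.01, fail to reject H₀.

z = -1.45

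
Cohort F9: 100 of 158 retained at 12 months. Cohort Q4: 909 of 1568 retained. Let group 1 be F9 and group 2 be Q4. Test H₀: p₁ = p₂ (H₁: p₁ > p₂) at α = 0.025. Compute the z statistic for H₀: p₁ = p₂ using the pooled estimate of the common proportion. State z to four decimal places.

z = 1.2932

p̂₁ = 100/158 ≈ 0.632911, p̂₂ = 909/1568 ≈ 0.579719.
Pooled p̂ = (100+909)/(158+1568) = 1009/1726 = 0.584589.
SE = √(0.242845 × 0.00696687) = 0.041132.
z = (0.632911 − 0.579719)/0.041132 = 0.053192/0.041132 = 1.2932.
p-value = P(Z > 1.293) ≈ 0.0980; since p > α = 0.025, fail to reject H₀.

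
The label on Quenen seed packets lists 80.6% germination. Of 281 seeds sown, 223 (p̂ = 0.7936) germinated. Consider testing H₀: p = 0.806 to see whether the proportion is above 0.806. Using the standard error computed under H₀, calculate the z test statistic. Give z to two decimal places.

z = -0.53

p̂ = 223/281 = 0.7936.
SE = √(p₀(1−p₀)/n) = √(0.15636/281) = 0.0236.
z = (0.7936 − 0.806)/0.0236 = -0.0124/0.0236 = -0.53.
p-value = P(Z > -0.526) ≈ 0.7005.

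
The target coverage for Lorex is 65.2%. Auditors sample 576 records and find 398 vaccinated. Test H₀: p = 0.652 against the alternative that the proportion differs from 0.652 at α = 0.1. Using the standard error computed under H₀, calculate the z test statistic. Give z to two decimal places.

z = 1.96

p̂ = 398/576 ≈ 0.69097.
SE = √(p₀(1−p₀)/n) = √(0.2269/576) = 0.01985.
z = (0.69097 − 0.652)/0.01985 = 0.03897/0.01985 = 1.96.
Two-sided p-value ≈ 2·Φ(−1.964) = 0.0496. With α = 0.1, reject H₀.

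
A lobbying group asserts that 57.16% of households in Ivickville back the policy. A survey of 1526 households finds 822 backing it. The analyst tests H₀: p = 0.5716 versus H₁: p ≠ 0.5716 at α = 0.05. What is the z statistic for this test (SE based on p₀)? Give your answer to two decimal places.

p̂ = 822/1526 ≈ 0.53866.
Under H₀, SE = √(0.5716·0.4284/1526) = √(0.000160468) = 0.01267.
z = (0.53866 − 0.5716)/0.01267 = -0.03294/0.01267 = -2.60.
p-value = 2·P(Z > 2.600) ≈ 0.0093; since p < α = 0.05, reject H₀.

z = -2.60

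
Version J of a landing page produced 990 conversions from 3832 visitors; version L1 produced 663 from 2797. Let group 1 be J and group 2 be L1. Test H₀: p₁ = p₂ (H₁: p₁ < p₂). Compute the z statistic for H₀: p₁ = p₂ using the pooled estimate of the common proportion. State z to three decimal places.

z = 1.981

p̂₁ = 990/3832 ≈ 0.258351, p̂₂ = 663/2797 ≈ 0.237040.
Pooled p̂ = (990+663)/(3832+2797) = 1653/6629 = 0.249359.
SE = √(p̂(1−p̂)(1/n₁+1/n₂)) = √(0.249359·0.750641·0.000618486) = √(0.000115768) = 0.010760.
z = (0.258351 − 0.237040)/0.010760 = 0.021311/0.010760 = 1.981.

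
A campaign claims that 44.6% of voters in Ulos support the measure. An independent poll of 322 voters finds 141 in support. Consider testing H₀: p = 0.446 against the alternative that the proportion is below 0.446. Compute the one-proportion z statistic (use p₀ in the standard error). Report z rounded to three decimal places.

p̂ = 141/322 = 0.43789.
SE = √(p₀(1−p₀)/n) = √(0.24708/322) = 0.02770.
z = (0.43789 − 0.446)/0.02770 = -0.00811/0.02770 = -0.293.
p-value = P(Z < -0.293) ≈ 0.3848.

z = -0.293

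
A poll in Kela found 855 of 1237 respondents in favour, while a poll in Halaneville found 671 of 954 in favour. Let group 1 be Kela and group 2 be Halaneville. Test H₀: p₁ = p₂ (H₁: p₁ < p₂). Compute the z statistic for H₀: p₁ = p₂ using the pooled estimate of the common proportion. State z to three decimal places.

z = -0.614

p̂₁ = 855/1237 ≈ 0.69119, p̂₂ = 671/954 ≈ 0.70335.
Pooled p̂ = (855+671)/(1237+954) = 1526/2191 = 0.69649.
SE = √(p̂(1−p̂)(1/n₁+1/n₂)) = √(0.69649·0.30351·0.00185663) = √(0.000392478) = 0.01981.
z = (0.69119 − 0.70335)/0.01981 = -0.01216/0.01981 = -0.614.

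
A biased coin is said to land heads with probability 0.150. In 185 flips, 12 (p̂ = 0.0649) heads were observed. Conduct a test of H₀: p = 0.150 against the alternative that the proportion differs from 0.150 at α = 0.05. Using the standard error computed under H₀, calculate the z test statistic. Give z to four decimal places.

z = -3.2429

p̂ = 12/185 = 0.0648649.
Standard error under H₀: √(0.15×0.85/185) = 0.0262524.
z = (0.0648649 − 0.15)/0.0262524 = -0.0851351/0.0262524 = -3.2429.
Two-sided p-value ≈ 2·Φ(−3.243) = 0.0012; since p < α = 0.05, reject H₀.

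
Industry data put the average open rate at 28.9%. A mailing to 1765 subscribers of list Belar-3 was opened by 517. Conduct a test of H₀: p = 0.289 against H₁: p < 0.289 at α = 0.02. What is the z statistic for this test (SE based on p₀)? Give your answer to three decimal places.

z = 0.363

p̂ = 517/1765 ≈ 0.29292.
Under H₀, SE = √(0.289·0.711/1765) = √(0.000116419) = 0.01079.
z = (0.29292 − 0.289)/0.01079 = 0.00392/0.01079 = 0.363.
p-value = P(Z < 0.363) ≈ 0.6417. With α = 0.02, fail to reject H₀.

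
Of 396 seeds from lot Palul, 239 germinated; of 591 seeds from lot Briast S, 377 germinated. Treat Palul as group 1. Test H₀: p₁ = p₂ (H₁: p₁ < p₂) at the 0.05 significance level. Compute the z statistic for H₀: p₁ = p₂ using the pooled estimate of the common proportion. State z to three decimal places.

p̂₁ = 239/396 ≈ 0.60354, p̂₂ = 377/591 ≈ 0.63790.
Pooled p̂ = (239+377)/(396+591) = 616/987 = 0.62411.
SE = √(0.234596 × 0.0042173) = 0.03145.
z = (0.60354 − 0.63790)/0.03145 = -0.03436/0.03145 = -1.093.
p-value = P(Z < -1.093) ≈ 0.1373; since p > α = 0.05, fail to reject H₀.

z = -1.093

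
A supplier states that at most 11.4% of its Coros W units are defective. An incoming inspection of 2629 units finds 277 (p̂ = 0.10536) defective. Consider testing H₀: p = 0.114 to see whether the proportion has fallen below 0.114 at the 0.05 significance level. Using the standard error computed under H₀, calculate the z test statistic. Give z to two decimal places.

p̂ = 277/2629 ≈ 0.1054.
Standard error under H₀: √(0.114×0.886/2629) = 0.0062.
z = (0.1054 − 0.114)/0.0062 = -0.0086/0.0062 = -1.39.
p-value = P(Z < -1.393) ≈ 0.0817. With α = 0.05, fail to reject H₀.

z = -1.39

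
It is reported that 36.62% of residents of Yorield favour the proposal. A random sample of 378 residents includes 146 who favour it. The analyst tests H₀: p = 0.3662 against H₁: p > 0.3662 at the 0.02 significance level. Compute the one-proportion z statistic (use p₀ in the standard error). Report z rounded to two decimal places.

z = 0.81

p̂ = 146/378 = 0.3862.
Under H₀, SE = √(0.3662·0.6338/378) = √(0.000614015) = 0.0248.
z = (0.3862 − 0.3662)/0.0248 = 0.0200/0.0248 = 0.81.
p-value = P(Z > 0.809) ≈ 0.2093. With α = 0.02, fail to reject H₀.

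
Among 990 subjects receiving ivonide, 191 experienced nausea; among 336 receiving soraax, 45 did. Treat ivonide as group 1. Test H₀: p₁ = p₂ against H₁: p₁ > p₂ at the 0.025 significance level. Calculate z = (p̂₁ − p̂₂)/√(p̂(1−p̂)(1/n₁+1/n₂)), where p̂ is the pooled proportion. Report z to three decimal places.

p̂₁ = 191/990 = 0.19293, p̂₂ = 45/336 = 0.13393.
Pooled p̂ = (191+45)/(990+336) = 236/1326 = 0.17798.
SE = √(0.146302 × 0.00398629) = 0.02415.
z = (0.19293 − 0.13393)/0.02415 = 0.05900/0.02415 = 2.443.
p-value = P(Z > 2.443) ≈ 0.0073; since p < α = 0.025, reject H₀.

z = 2.443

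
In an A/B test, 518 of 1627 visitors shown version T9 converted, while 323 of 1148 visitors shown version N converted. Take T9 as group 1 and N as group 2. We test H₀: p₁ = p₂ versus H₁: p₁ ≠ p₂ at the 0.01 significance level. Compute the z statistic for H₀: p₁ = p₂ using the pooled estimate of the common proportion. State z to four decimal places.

z = 2.0897

p̂₁ = 518/1627 ≈ 0.3183774, p̂₂ = 323/1148 ≈ 0.2813589.
Pooled p̂ = (518+323)/(1627+1148) = 841/2775 = 0.3030631.
SE = √(0.211216 × 0.00148571) = 0.0177145.
z = (0.3183774 − 0.2813589)/0.0177145 = 0.0370185/0.0177145 = 2.0897.
p-value = 2·P(Z > 2.090) ≈ 0.0366; since p > α = 0.01, fail to reject H₀.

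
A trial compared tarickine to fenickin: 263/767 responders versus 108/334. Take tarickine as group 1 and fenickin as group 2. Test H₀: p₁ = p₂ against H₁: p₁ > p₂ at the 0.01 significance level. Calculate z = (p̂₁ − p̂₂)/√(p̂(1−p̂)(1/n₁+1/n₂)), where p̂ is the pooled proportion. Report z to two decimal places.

p̂₁ = 263/767 = 0.3429, p̂₂ = 108/334 = 0.3234.
Pooled p̂ = (263+108)/(767+334) = 371/1101 = 0.3370.
SE = √(p̂(1−p̂)(1/n₁+1/n₂)) = √(0.3370·0.6630·0.00429779) = √(0.000960213) = 0.0310.
z = (0.3429 − 0.3234)/0.0310 = 0.0195/0.0310 = 0.63.
p-value = P(Z > 0.631) ≈ 0.2641, so at α = 0.01 we fail to reject H₀.

z = 0.63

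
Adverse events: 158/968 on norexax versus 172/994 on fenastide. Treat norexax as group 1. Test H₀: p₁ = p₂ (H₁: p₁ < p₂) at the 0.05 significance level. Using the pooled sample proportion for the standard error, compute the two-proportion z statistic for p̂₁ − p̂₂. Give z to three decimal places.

p̂₁ = 158/968 = 0.16322, p̂₂ = 172/994 = 0.17304.
Pooled p̂ = (158+172)/(968+994) = 330/1962 = 0.16820.
SE = √(0.139906 × 0.00203909) = 0.01689.
z = (0.16322 − 0.17304)/0.01689 = -0.00982/0.01689 = -0.581.
p-value = P(Z < -0.581) ≈ 0.2806, so at α = 0.05 we fail to reject H₀.

z = -0.581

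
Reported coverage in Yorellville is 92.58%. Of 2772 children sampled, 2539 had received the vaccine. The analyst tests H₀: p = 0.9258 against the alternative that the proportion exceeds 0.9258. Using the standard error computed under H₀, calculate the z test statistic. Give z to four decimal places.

p̂ = 2539/2772 ≈ 0.9159452.
Under H₀, SE = √(0.9258·0.0742/2772) = √(2.47815e-05) = 0.0049781.
z = (0.9159452 − 0.9258)/0.0049781 = -0.0098548/0.0049781 = -1.9796.

z = -1.9796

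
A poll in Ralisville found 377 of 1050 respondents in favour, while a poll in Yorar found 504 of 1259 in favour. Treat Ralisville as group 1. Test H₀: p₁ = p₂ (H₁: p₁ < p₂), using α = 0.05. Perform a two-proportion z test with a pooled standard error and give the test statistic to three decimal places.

z = -2.033

p̂₁ = 377/1050 = 0.35905, p̂₂ = 504/1259 = 0.40032.
Pooled p̂ = (377+504)/(1050+1259) = 881/2309 = 0.38155.
SE = √(p̂(1−p̂)(1/n₁+1/n₂)) = √(0.38155·0.61845·0.00174666) = √(0.000412159) = 0.02030.
z = (0.35905 − 0.40032)/0.02030 = -0.04127/0.02030 = -2.033.
p-value = P(Z < -2.033) ≈ 0.0210. With α = 0.05, reject H₀.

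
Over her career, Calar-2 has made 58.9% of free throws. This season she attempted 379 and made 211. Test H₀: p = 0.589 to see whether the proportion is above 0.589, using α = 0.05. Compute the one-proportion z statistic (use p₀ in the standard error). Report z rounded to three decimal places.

z = -1.277

p̂ = 211/379 = 0.55673.
Standard error under H₀: √(0.589×0.411/379) = 0.02527.
z = (0.55673 − 0.589)/0.02527 = -0.03227/0.02527 = -1.277.
p-value = P(Z > -1.277) ≈ 0.8992, so at α = 0.05 we fail to reject H₀.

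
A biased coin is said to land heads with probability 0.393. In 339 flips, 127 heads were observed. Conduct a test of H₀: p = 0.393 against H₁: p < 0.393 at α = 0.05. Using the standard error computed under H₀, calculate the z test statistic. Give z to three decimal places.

p̂ = 127/339 = 0.37463.
SE = √(p₀(1−p₀)/n) = √(0.23855/339) = 0.02653.
z = (0.37463 − 0.393)/0.02653 = -0.01837/0.02653 = -0.692.
p-value = P(Z < -0.692) ≈ 0.2443, so at α = 0.05 we fail to reject H₀.

z = -0.692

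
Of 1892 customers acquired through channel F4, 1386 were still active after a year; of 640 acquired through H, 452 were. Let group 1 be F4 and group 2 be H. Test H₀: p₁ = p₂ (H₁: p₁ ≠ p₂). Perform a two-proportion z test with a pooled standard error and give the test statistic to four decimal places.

z = 1.2898

p̂₁ = 1386/1892 ≈ 0.732558, p̂₂ = 452/640 ≈ 0.706250.
Pooled p̂ = (1386+452)/(1892+640) = 1838/2532 = 0.725908.
SE = √(0.198965 × 0.00209104) = 0.020397.
z = (0.732558 − 0.706250)/0.020397 = 0.026308/0.020397 = 1.2898.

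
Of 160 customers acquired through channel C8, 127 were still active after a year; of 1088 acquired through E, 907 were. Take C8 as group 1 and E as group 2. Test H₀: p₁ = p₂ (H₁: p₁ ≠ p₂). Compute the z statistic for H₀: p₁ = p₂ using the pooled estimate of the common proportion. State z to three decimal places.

p̂₁ = 127/160 = 0.79375, p̂₂ = 907/1088 = 0.83364.
Pooled p̂ = (127+907)/(160+1088) = 1034/1248 = 0.82853.
SE = √(p̂(1−p̂)(1/n₁+1/n₂)) = √(0.82853·0.17147·0.00716912) = √(0.00101852) = 0.03191.
z = (0.79375 − 0.83364)/0.03191 = -0.03989/0.03191 = -1.250.

z = -1.250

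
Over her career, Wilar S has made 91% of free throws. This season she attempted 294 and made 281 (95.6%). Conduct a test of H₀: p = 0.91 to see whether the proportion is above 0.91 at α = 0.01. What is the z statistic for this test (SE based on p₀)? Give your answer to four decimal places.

p̂ = 281/294 = 0.9557823.
SE = √(p₀(1−p₀)/n) = √(0.0819/294) = 0.0166905.
z = (0.9557823 − 0.91)/0.0166905 = 0.0457823/0.0166905 = 2.7430.
p-value = P(Z > 2.743) ≈ 0.0030, so at α = 0.01 we reject H₀.

z = 2.7430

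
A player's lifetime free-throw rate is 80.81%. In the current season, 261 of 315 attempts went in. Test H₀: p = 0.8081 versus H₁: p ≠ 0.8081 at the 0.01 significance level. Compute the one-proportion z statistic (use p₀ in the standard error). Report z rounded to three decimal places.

p̂ = 261/315 = 0.828571.
Standard error under H₀: √(0.8081×0.1919/315) = 0.022188.
z = (0.828571 − 0.8081)/0.022188 = 0.020471/0.022188 = 0.923.
Two-sided p-value ≈ 2·Φ(−0.923) = 0.3562. With α = 0.01, fail to reject H₀.

z = 0.923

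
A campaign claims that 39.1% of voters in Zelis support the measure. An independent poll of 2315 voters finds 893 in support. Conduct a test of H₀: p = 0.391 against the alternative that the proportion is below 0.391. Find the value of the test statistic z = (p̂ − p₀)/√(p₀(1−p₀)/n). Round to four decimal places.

p̂ = 893/2315 = 0.385745.
Under H₀, SE = √(0.391·0.609/2315) = √(0.000102859) = 0.010142.
z = (0.385745 − 0.391)/0.010142 = -0.005255/0.010142 = -0.5181.
p-value = P(Z < -0.518) ≈ 0.3022.

z = -0.5181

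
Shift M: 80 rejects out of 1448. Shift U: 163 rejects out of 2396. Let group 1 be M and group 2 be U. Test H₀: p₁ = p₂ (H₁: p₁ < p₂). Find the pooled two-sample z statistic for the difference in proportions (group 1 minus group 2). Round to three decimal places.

p̂₁ = 80/1448 = 0.05525, p̂₂ = 163/2396 = 0.06803.
Pooled p̂ = (80+163)/(1448+2396) = 243/3844 = 0.06322.
SE = √(0.0592192 × 0.00110797) = 0.00810.
z = (0.05525 − 0.06803)/0.00810 = -0.01278/0.00810 = -1.578.

z = -1.578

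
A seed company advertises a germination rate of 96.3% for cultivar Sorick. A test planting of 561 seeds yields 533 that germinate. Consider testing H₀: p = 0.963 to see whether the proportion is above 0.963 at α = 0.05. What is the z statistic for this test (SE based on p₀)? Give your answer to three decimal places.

p̂ = 533/561 ≈ 0.95009.
SE = √(p₀(1−p₀)/n) = √(0.035631/561) = 0.00797.
z = (0.95009 − 0.963)/0.00797 = -0.01291/0.00797 = -1.620.
p-value = P(Z > -1.620) ≈ 0.9474, so at α = 0.05 we fail to reject H₀.

z = -1.620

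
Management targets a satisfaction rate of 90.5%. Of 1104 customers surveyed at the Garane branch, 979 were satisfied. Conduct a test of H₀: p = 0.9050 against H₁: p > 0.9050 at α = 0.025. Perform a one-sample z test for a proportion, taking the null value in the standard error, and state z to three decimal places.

z = -2.065

p̂ = 979/1104 = 0.886775.
SE = √(p₀(1−p₀)/n) = √(0.085975/1104) = 0.008825.
z = (0.886775 − 0.905)/0.008825 = -0.018225/0.008825 = -2.065.
p-value = P(Z > -2.065) ≈ 0.9805. With α = 0.025, fail to reject H₀.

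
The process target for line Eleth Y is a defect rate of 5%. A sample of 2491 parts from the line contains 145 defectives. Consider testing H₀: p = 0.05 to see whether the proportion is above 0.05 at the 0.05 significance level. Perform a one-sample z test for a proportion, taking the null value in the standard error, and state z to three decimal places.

z = 1.880

p̂ = 145/2491 = 0.058210.
Standard error under H₀: √(0.05×0.95/2491) = 0.004367.
z = (0.058210 − 0.05)/0.004367 = 0.008210/0.004367 = 1.880.
p-value = P(Z > 1.880) ≈ 0.0301; since p < α = 0.05, reject H₀.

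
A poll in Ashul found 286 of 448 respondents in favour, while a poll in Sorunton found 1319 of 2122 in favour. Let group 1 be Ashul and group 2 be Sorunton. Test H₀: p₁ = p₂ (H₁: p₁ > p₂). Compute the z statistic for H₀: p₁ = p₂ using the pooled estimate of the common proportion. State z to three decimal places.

p̂₁ = 286/448 ≈ 0.63839, p̂₂ = 1319/2122 ≈ 0.62158.
Pooled p̂ = (286+1319)/(448+2122) = 1605/2570 = 0.62451.
SE = √(p̂(1−p̂)(1/n₁+1/n₂)) = √(0.62451·0.37549·0.0027034) = √(0.000633937) = 0.02518.
z = (0.63839 − 0.62158)/0.02518 = 0.01681/0.02518 = 0.668.

z = 0.668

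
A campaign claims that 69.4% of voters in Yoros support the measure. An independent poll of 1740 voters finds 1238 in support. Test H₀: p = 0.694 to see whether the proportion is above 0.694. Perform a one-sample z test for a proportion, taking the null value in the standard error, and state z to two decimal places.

p̂ = 1238/1740 = 0.71149.
Standard error under H₀: √(0.694×0.306/1740) = 0.01105.
z = (0.71149 − 0.694)/0.01105 = 0.01749/0.01105 = 1.58.
p-value = P(Z > 1.584) ≈ 0.0566.

z = 1.58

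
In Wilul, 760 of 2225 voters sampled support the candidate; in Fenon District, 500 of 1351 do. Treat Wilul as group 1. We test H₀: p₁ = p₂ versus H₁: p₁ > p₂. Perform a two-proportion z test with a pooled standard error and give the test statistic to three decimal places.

p̂₁ = 760/2225 = 0.34157, p̂₂ = 500/1351 = 0.37010.
Pooled p̂ = (760+500)/(2225+1351) = 1260/3576 = 0.35235.
SE = √(0.228199 × 0.00118963) = 0.01648.
z = (0.34157 − 0.37010)/0.01648 = -0.02853/0.01648 = -1.731.
p-value = P(Z > -1.731) ≈ 0.9583.

z = -1.731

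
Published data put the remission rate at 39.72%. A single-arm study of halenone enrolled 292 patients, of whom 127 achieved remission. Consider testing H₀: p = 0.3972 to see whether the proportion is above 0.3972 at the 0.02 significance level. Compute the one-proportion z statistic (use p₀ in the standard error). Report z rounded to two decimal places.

z = 1.32

p̂ = 127/292 = 0.4349.
Under H₀, SE = √(0.3972·0.6028/292) = √(0.000819973) = 0.0286.
z = (0.4349 − 0.3972)/0.0286 = 0.0377/0.0286 = 1.32.
p-value = P(Z > 1.318) ≈ 0.0938, so at α = 0.02 we fail to reject H₀.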